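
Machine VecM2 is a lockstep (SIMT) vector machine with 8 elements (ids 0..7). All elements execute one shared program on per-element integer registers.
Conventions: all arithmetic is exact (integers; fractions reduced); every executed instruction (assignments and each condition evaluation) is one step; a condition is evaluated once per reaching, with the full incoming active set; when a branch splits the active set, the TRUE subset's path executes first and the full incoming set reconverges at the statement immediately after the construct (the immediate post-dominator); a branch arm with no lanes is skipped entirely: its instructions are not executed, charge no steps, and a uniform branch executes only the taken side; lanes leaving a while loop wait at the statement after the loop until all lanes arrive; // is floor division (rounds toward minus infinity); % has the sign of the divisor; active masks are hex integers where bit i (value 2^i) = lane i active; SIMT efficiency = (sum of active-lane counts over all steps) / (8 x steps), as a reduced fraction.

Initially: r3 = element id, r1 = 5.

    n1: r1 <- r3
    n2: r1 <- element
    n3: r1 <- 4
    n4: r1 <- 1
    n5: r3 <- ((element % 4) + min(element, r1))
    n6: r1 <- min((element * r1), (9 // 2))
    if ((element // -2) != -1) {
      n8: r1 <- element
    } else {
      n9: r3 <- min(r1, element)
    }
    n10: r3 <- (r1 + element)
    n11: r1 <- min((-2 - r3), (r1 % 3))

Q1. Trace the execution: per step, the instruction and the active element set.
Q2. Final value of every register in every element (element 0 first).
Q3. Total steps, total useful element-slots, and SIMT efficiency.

step 0: r1 <- r3                     0xff
step 1: r1 <- element                0xff
step 2: r1 <- 4                      0xff
step 3: r1 <- 1                      0xff
step 4: r3 <- ((element % 4) + min(element, r1)) 0xff
step 5: r1 <- min((element * r1), (9 // 2)) 0xff
step 6: eval ((element // -2) != -1) 0xff
step 7: r1 <- element                0xf9
step 8: r3 <- min(r1, element)       0x06
step 9: r3 <- (r1 + element)         0xff
step 10: r1 <- min((-2 - r3), (r1 % 3)) 0xff

Answer: 11 steps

r3: 0,2,4,6,8,10,12,14
r1: -2,-4,-6,-8,-10,-12,-14,-16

steps = 11; useful = 80; efficiency = 80/88 = 10/11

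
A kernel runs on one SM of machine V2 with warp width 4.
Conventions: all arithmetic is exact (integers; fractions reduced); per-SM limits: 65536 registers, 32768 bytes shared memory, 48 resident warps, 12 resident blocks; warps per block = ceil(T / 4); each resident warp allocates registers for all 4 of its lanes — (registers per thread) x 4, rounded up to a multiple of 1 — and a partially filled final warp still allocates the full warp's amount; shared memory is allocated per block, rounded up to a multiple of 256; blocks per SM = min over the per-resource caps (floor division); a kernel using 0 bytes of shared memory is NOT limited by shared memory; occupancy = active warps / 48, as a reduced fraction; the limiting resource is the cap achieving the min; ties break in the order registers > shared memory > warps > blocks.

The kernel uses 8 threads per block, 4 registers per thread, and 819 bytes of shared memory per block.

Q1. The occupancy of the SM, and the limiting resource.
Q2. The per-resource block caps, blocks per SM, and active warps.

Answer: occupancy 1/2, limited by blocks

registers: 2048 blocks
shared memory: 32 blocks
warps: 24 blocks
blocks: 12 blocks

Answer: 12 blocks, 24 active warps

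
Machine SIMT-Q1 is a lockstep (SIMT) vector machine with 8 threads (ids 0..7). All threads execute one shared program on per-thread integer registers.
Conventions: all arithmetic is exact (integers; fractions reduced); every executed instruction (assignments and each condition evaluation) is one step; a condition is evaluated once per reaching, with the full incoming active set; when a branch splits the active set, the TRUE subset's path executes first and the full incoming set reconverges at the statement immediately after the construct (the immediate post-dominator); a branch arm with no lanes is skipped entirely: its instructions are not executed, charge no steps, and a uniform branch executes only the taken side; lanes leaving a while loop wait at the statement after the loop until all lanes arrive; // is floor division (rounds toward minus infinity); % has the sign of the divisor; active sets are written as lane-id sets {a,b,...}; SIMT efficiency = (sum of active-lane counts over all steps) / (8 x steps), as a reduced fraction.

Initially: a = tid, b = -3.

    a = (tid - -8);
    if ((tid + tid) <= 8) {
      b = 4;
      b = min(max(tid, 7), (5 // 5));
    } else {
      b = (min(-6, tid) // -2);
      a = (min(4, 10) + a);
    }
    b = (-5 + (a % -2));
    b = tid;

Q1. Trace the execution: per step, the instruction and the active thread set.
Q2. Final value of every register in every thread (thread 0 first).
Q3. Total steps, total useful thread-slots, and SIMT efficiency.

step 0: a <- (tid - -8)              {0,1,2,3,4,5,6,7}
step 1: eval ((tid + tid) <= 8)      {0,1,2,3,4,5,6,7}
step 2: b <- 4                       {0,1,2,3,4}
step 3: b <- min(max(tid, 7), (5 // 5)) {0,1,2,3,4}
step 4: b <- (min(-6, tid) // -2)    {5,6,7}
step 5: a <- (min(4, 10) + a)        {5,6,7}
step 6: b <- (-5 + (a % -2))         {0,1,2,3,4,5,6,7}
step 7: b <- tid                     {0,1,2,3,4,5,6,7}

Answer: 8 steps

a: 8,9,10,11,12,17,18,19
b: 0,1,2,3,4,5,6,7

steps = 8; useful = 48; efficiency = 48/64 = 3/4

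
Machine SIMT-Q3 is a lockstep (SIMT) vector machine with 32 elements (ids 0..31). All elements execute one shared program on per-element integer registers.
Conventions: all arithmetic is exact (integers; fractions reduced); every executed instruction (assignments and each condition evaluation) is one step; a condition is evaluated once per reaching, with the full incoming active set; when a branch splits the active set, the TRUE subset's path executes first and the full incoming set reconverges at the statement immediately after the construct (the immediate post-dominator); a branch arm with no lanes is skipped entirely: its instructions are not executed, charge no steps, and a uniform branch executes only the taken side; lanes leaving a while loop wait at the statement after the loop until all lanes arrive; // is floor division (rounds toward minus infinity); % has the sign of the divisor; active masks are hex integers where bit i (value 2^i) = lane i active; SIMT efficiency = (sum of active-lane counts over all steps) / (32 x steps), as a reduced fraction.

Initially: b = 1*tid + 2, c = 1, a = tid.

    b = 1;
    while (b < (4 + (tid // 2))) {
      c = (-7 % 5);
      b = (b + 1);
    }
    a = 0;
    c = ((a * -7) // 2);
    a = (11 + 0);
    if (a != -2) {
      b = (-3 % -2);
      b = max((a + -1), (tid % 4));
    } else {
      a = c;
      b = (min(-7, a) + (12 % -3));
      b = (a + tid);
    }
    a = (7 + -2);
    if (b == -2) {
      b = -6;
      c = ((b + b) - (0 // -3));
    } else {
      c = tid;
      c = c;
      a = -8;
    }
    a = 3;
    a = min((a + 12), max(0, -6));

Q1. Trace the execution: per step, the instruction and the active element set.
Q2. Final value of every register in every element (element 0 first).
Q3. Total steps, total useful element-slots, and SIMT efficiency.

step 0: b <- 1                       0xffffffff
step 1: eval (b < (4 + (tid // 2)))  0xffffffff
step 2: c <- (-7 % 5)                0xffffffff
step 3: b <- (b + 1)                 0xffffffff
step 4: eval (b < (4 + (tid // 2)))  0xffffffff
step 5: c <- (-7 % 5)                0xffffffff
step 6: b <- (b + 1)                 0xffffffff
step 7: eval (b < (4 + (tid // 2)))  0xffffffff
step 8: c <- (-7 % 5)                0xffffffff
step 9: b <- (b + 1)                 0xffffffff
step 10: eval (b < (4 + (tid // 2)))  0xffffffff
step 11: c <- (-7 % 5)                0xfffffffc
step 12: b <- (b + 1)                 0xfffffffc
step 13: eval (b < (4 + (tid // 2)))  0xfffffffc
step 14: c <- (-7 % 5)                0xfffffff0
step 15: b <- (b + 1)                 0xfffffff0
step 16: eval (b < (4 + (tid // 2)))  0xfffffff0
step 17: c <- (-7 % 5)                0xffffffc0
step 18: b <- (b + 1)                 0xffffffc0
step 19: eval (b < (4 + (tid // 2)))  0xffffffc0
step 20: c <- (-7 % 5)                0xffffff00
step 21: b <- (b + 1)                 0xffffff00
step 22: eval (b < (4 + (tid // 2)))  0xffffff00
step 23: c <- (-7 % 5)                0xfffffc00
step 24: b <- (b + 1)                 0xfffffc00
step 25: eval (b < (4 + (tid // 2)))  0xfffffc00
step 26: c <- (-7 % 5)                0xfffff000
step 27: b <- (b + 1)                 0xfffff000
step 28: eval (b < (4 + (tid // 2)))  0xfffff000
step 29: c <- (-7 % 5)                0xffffc000
step 30: b <- (b + 1)                 0xffffc000
step 31: eval (b < (4 + (tid // 2)))  0xffffc000
step 32: c <- (-7 % 5)                0xffff0000
step 33: b <- (b + 1)                 0xffff0000
step 34: eval (b < (4 + (tid // 2)))  0xffff0000
step 35: c <- (-7 % 5)                0xfffc0000
step 36: b <- (b + 1)                 0xfffc0000
step 37: eval (b < (4 + (tid // 2)))  0xfffc0000
step 38: c <- (-7 % 5)                0xfff00000
step 39: b <- (b + 1)                 0xfff00000
step 40: eval (b < (4 + (tid // 2)))  0xfff00000
step 41: c <- (-7 % 5)                0xffc00000
step 42: b <- (b + 1)                 0xffc00000
step 43: eval (b < (4 + (tid // 2)))  0xffc00000
step 44: c <- (-7 % 5)                0xff000000
step 45: b <- (b + 1)                 0xff000000
step 46: eval (b < (4 + (tid // 2)))  0xff000000
step 47: c <- (-7 % 5)                0xfc000000
step 48: b <- (b + 1)                 0xfc000000
step 49: eval (b < (4 + (tid // 2)))  0xfc000000
step 50: c <- (-7 % 5)                0xf0000000
step 51: b <- (b + 1)                 0xf0000000
step 52: eval (b < (4 + (tid // 2)))  0xf0000000
step 53: c <- (-7 % 5)                0xc0000000
step 54: b <- (b + 1)                 0xc0000000
step 55: eval (b < (4 + (tid // 2)))  0xc0000000
step 56: a <- 0                       0xffffffff
step 57: c <- ((a * -7) // 2)         0xffffffff
step 58: a <- (11 + 0)                0xffffffff
step 59: eval (a != -2)               0xffffffff
step 60: b <- (-3 % -2)               0xffffffff
step 61: b <- max((a + -1), (tid % 4)) 0xffffffff
step 62: a <- (7 + -2)                0xffffffff
step 63: eval (b == -2)               0xffffffff
step 64: c <- tid                     0xffffffff
step 65: c <- c                       0xffffffff
step 66: a <- -8                      0xffffffff
step 67: a <- 3                       0xffffffff
step 68: a <- min((a + 12), max(0, -6)) 0xffffffff

Answer: 69 steps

b: 10,10,10,10,10,10,10,10,10,10,10,10,10,10,10,10,10,10,10,10,10,10,10,10,10,10,10,10,10,10,10,10
c: 0,1,2,3,4,5,6,7,8,9,10,11,12,13,14,15,16,17,18,19,20,21,22,23,24,25,26,27,28,29,30,31
a: 0,0,0,0,0,0,0,0,0,0,0,0,0,0,0,0,0,0,0,0,0,0,0,0,0,0,0,0,0,0,0,0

steps = 69; useful = 1488; efficiency = 1488/2208 = 31/46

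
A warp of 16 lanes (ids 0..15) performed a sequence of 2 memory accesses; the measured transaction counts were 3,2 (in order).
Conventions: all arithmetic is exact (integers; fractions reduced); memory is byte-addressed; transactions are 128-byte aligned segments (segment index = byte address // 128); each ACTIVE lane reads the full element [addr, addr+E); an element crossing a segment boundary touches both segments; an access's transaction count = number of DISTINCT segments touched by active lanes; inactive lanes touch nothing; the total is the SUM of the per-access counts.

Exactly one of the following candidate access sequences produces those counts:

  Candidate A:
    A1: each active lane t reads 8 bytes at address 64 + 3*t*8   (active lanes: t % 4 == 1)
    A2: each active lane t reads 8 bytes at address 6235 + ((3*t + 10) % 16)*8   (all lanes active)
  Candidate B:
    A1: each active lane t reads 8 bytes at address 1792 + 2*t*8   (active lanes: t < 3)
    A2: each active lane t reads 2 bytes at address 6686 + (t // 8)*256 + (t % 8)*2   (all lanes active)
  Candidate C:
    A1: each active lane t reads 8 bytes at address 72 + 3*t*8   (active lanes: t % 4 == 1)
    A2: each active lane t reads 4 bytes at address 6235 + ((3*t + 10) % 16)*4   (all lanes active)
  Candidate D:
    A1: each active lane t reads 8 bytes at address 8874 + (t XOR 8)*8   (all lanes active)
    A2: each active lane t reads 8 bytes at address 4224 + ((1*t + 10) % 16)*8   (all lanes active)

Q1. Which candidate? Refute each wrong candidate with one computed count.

B: A1 gives 1 transaction, not 3
C: A1 gives 4 transactions, not 3
D: A1 gives 2 transactions, not 3
A: all counts match (3,2)

Answer: A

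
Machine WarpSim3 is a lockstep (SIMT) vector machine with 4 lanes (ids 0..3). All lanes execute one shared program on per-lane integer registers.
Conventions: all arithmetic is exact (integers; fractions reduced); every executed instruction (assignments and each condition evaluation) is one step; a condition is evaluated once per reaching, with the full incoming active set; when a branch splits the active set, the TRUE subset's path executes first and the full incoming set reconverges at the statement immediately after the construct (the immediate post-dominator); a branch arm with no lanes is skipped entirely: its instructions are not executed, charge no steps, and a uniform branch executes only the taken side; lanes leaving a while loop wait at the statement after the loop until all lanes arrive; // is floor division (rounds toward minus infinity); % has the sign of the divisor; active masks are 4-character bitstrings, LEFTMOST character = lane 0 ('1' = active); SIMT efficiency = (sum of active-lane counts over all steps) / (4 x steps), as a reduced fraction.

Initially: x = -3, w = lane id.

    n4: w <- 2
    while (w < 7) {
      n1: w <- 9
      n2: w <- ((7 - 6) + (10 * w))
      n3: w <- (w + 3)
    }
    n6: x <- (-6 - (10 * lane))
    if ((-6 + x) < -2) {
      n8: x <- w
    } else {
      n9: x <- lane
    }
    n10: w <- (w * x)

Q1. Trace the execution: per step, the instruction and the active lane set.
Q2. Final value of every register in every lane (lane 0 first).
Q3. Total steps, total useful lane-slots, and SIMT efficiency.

step 0: w <- 2                       1111
step 1: eval (w < 7)                 1111
step 2: w <- 9                       1111
step 3: w <- ((7 - 6) + (10 * w))    1111
step 4: w <- (w + 3)                 1111
step 5: eval (w < 7)                 1111
step 6: x <- (-6 - (10 * lane))      1111
step 7: eval ((-6 + x) < -2)         1111
step 8: x <- w                       1111
step 9: w <- (w * x)                 1111

Answer: 10 steps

x: 94,94,94,94
w: 8836,8836,8836,8836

steps = 10; useful = 40; efficiency = 40/40 = 1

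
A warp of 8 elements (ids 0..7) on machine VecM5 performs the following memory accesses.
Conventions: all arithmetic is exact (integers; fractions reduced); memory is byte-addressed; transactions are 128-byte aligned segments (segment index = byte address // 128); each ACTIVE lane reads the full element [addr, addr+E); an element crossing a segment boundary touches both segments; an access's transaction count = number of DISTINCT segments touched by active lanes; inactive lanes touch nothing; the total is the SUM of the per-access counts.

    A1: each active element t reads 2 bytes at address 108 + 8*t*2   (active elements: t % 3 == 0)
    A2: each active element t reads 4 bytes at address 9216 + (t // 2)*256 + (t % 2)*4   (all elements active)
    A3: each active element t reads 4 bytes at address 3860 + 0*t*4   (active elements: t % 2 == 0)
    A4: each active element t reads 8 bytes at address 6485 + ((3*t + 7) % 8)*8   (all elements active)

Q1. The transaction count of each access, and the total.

A1: 2 transactions
A2: 4 transactions
A3: 1 transaction
A4: 2 transactions

Answer: 2,4,1,2; total 9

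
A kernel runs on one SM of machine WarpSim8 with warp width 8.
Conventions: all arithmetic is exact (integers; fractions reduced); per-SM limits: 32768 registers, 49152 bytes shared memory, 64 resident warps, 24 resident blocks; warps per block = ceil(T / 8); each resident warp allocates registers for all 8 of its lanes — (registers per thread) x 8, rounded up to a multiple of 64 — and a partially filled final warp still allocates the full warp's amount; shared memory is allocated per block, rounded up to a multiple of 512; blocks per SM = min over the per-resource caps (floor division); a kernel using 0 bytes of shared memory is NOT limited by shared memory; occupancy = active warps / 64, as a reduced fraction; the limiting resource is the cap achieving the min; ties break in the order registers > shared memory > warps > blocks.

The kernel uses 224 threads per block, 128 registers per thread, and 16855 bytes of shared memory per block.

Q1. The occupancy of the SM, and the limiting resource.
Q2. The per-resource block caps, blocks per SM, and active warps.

Answer: occupancy 7/16, limited by registers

registers: 1 block
shared memory: 2 blocks
warps: 2 blocks
blocks: 24 blocks

Answer: 1 block, 28 active warps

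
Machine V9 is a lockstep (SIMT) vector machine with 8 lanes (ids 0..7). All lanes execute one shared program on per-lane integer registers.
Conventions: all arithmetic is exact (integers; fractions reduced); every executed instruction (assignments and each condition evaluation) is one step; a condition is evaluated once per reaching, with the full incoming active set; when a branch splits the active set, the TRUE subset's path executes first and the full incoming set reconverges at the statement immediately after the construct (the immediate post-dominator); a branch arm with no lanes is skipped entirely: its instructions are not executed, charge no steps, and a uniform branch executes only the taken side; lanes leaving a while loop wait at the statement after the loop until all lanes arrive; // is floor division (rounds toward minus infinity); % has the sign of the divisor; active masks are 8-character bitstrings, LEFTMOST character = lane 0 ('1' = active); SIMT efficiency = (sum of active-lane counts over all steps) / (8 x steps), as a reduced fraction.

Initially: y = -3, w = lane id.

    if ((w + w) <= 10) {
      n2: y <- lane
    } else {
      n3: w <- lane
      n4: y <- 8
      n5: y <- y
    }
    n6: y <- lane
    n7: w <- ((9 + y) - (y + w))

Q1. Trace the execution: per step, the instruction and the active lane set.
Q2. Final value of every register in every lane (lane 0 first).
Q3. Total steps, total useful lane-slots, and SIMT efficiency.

step 0: eval ((w + w) <= 10)         11111111
step 1: y <- lane                    11111100
step 2: w <- lane                    00000011
step 3: y <- 8                       00000011
step 4: y <- y                       00000011
step 5: y <- lane                    11111111
step 6: w <- ((9 + y) - (y + w))     11111111

Answer: 7 steps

y: 0,1,2,3,4,5,6,7
w: 9,8,7,6,5,4,3,2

steps = 7; useful = 36; efficiency = 36/56 = 9/14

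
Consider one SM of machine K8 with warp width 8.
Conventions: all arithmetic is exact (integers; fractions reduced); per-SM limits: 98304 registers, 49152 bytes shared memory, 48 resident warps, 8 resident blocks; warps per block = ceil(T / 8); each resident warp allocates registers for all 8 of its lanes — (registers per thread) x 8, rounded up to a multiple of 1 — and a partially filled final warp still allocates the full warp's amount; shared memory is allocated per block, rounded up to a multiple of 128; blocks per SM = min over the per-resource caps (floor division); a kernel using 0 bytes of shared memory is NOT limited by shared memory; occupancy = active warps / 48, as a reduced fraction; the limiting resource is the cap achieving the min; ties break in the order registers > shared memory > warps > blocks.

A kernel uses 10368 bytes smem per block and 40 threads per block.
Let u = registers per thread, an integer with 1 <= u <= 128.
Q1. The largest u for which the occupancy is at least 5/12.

Answer: u = 128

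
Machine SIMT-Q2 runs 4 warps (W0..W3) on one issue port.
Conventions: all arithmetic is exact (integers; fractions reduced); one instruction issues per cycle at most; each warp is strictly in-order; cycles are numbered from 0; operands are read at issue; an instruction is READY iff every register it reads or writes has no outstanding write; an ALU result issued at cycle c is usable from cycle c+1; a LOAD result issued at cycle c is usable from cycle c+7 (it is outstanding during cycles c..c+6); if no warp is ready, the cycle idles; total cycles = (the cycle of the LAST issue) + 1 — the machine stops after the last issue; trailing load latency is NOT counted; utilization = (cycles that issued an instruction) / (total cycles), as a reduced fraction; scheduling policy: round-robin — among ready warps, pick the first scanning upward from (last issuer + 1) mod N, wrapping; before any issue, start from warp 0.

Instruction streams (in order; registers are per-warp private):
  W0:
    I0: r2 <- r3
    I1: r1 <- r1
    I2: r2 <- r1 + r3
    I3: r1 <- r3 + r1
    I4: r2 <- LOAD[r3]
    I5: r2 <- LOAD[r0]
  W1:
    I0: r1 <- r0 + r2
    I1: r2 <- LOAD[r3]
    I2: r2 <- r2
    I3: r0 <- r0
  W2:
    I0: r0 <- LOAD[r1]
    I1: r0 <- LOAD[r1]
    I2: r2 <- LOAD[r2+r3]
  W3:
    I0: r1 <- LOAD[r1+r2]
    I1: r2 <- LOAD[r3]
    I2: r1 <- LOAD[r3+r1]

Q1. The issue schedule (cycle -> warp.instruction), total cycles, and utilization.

cycle 0: W0.I0
cycle 1: W1.I0
cycle 2: W2.I0
cycle 3: W3.I0
cycle 4: W0.I1
cycle 5: W1.I1
cycle 6: W3.I1
cycle 7: W0.I2
cycle 8: W0.I3
cycle 9: W2.I1
cycle 10: W3.I2
cycle 11: W0.I4
cycle 12: W1.I2
cycle 13: W2.I2
cycle 14: W1.I3
cycle 15: idle
cycle 16: idle
cycle 17: idle
cycle 18: W0.I5

Answer: 19 cycles, utilization 16/19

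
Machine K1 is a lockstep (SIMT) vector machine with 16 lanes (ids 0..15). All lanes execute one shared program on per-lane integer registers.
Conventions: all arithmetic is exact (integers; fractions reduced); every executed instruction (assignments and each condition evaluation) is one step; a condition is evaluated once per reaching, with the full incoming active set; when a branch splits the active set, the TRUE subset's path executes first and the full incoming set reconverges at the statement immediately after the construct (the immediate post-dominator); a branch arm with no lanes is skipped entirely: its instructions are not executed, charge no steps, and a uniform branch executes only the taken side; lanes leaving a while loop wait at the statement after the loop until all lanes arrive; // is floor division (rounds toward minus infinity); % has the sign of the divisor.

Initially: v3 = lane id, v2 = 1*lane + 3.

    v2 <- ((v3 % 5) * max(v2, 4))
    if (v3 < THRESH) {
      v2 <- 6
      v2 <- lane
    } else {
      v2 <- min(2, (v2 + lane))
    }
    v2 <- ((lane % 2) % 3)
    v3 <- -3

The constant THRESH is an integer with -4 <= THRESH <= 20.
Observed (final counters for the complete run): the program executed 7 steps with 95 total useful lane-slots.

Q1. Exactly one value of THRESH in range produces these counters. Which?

Answer: THRESH = 15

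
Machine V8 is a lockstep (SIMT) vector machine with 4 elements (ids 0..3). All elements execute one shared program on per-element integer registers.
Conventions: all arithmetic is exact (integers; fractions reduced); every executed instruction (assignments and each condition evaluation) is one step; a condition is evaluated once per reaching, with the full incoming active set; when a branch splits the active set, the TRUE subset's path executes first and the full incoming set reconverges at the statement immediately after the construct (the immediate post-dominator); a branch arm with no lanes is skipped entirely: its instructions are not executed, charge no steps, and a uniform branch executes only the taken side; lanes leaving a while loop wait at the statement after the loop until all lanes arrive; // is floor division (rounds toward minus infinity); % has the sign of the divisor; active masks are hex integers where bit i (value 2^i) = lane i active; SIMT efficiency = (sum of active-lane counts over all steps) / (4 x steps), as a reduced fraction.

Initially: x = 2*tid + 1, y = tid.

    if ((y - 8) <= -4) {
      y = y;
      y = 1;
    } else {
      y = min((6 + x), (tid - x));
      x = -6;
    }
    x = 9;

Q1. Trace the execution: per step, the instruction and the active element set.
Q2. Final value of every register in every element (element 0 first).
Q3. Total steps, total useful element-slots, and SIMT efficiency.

step 0: eval ((y - 8) <= -4)         0xf
step 1: y <- y                       0xf
step 2: y <- 1                       0xf
step 3: x <- 9                       0xf

Answer: 4 steps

x: 9,9,9,9
y: 1,1,1,1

steps = 4; useful = 16; efficiency = 16/16 = 1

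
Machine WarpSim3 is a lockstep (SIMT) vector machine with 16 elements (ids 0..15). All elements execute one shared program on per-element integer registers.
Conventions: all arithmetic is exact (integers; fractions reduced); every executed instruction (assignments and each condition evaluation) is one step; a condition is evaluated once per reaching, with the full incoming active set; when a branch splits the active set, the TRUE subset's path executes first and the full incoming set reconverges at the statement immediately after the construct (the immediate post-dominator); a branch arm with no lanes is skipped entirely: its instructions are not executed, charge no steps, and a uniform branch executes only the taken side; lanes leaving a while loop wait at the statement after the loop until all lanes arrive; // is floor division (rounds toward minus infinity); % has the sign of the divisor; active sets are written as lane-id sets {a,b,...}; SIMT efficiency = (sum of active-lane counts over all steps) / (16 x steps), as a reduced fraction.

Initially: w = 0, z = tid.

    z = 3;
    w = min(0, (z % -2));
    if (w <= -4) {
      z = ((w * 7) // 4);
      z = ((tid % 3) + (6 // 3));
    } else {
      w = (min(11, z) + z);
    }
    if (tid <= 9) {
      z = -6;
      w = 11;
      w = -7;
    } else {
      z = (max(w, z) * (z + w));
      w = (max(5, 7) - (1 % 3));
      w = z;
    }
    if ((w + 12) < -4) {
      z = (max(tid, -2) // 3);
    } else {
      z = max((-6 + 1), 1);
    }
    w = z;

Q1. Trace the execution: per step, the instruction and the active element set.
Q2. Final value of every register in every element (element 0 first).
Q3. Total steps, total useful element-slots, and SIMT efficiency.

step 0: z <- 3                       {0,1,2,3,4,5,6,7,8,9,10,11,12,13,14,15}
step 1: w <- min(0, (z % -2))        {0,1,2,3,4,5,6,7,8,9,10,11,12,13,14,15}
step 2: eval (w <= -4)               {0,1,2,3,4,5,6,7,8,9,10,11,12,13,14,15}
step 3: w <- (min(11, z) + z)        {0,1,2,3,4,5,6,7,8,9,10,11,12,13,14,15}
step 4: eval (tid <= 9)              {0,1,2,3,4,5,6,7,8,9,10,11,12,13,14,15}
step 5: z <- -6                      {0,1,2,3,4,5,6,7,8,9}
step 6: w <- 11                      {0,1,2,3,4,5,6,7,8,9}
step 7: w <- -7                      {0,1,2,3,4,5,6,7,8,9}
step 8: z <- (max(w, z) * (z + w))   {10,11,12,13,14,15}
step 9: w <- (max(5, 7) - (1 % 3))   {10,11,12,13,14,15}
step 10: w <- z                       {10,11,12,13,14,15}
step 11: eval ((w + 12) < -4)         {0,1,2,3,4,5,6,7,8,9,10,11,12,13,14,15}
step 12: z <- max((-6 + 1), 1)        {0,1,2,3,4,5,6,7,8,9,10,11,12,13,14,15}
step 13: w <- z                       {0,1,2,3,4,5,6,7,8,9,10,11,12,13,14,15}

Answer: 14 steps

w: 1,1,1,1,1,1,1,1,1,1,1,1,1,1,1,1
z: 1,1,1,1,1,1,1,1,1,1,1,1,1,1,1,1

steps = 14; useful = 176; efficiency = 176/224 = 11/14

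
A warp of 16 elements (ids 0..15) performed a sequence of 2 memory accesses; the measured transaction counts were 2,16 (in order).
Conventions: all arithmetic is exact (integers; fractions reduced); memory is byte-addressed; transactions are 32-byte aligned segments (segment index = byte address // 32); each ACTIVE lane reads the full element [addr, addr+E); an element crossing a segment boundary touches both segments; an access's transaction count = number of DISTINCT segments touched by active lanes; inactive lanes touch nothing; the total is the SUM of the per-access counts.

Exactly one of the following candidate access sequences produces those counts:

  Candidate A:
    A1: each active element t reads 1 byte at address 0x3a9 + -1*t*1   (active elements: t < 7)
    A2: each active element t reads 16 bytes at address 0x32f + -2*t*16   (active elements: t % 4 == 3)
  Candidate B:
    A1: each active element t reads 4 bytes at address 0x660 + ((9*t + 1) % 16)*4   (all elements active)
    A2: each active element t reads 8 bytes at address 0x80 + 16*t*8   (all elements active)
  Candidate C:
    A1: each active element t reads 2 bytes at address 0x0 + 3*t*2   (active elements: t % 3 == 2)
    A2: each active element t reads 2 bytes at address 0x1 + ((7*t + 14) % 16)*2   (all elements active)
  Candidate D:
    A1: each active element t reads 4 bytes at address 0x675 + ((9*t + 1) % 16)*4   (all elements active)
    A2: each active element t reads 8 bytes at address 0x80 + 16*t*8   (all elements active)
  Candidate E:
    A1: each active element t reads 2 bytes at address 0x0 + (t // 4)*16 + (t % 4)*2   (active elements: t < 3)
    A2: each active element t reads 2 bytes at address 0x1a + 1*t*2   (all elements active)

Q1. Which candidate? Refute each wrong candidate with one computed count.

A: A1 gives 1 transaction, not 2
C: A1 gives 3 transactions, not 2
D: A1 gives 3 transactions, not 2
E: A1 gives 1 transaction, not 2
B: all counts match (2,16)

Answer: B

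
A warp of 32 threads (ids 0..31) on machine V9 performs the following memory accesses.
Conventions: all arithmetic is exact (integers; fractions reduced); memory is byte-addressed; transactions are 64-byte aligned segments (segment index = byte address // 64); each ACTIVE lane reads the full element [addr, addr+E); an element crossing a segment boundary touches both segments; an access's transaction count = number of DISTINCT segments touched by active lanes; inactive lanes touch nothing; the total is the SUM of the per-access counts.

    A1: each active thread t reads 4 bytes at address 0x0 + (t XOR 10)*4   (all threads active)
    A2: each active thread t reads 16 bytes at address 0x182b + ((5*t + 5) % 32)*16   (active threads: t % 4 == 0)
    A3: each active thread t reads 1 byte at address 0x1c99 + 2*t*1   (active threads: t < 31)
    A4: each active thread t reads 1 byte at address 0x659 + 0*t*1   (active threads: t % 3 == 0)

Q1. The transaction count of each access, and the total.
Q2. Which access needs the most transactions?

A1: 2 transactions
A2: 9 transactions
A3: 2 transactions
A4: 1 transaction

Answer: 2,9,2,1; total 14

Answer: A2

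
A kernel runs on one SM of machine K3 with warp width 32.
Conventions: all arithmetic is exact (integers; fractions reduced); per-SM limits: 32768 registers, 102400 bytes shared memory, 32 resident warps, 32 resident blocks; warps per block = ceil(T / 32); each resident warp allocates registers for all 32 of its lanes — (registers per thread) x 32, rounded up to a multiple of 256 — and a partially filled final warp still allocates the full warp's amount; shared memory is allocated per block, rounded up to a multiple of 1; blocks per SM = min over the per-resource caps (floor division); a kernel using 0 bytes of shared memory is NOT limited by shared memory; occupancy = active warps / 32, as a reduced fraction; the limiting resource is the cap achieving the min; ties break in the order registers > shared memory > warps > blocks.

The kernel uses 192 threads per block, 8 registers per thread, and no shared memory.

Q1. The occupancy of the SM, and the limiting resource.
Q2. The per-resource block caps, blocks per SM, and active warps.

Answer: occupancy 15/16, limited by warps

registers: 21 blocks
shared memory: no limit (kernel uses none)
warps: 5 blocks
blocks: 32 blocks

Answer: 5 blocks, 30 active warps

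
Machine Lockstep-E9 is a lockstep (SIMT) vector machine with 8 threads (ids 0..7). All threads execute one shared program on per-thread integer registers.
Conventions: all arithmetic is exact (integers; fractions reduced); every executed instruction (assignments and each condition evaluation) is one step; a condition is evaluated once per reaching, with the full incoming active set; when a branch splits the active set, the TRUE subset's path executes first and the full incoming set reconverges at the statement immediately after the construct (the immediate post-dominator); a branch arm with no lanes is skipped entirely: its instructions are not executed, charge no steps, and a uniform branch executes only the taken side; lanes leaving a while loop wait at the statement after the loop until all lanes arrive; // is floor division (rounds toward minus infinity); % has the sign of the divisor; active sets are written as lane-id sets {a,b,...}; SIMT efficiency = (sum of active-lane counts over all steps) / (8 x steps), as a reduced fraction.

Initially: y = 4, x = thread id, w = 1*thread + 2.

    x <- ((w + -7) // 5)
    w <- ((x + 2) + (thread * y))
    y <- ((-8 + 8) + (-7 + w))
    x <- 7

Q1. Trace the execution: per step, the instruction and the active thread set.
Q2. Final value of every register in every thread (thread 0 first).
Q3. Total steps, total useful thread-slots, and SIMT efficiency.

step 0: x <- ((w + -7) // 5)         {0,1,2,3,4,5,6,7}
step 1: w <- ((x + 2) + (thread * y)) {0,1,2,3,4,5,6,7}
step 2: y <- ((-8 + 8) + (-7 + w))   {0,1,2,3,4,5,6,7}
step 3: x <- 7                       {0,1,2,3,4,5,6,7}

Answer: 4 steps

y: -6,-2,2,6,10,15,19,23
x: 7,7,7,7,7,7,7,7
w: 1,5,9,13,17,22,26,30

steps = 4; useful = 32; efficiency = 32/32 = 1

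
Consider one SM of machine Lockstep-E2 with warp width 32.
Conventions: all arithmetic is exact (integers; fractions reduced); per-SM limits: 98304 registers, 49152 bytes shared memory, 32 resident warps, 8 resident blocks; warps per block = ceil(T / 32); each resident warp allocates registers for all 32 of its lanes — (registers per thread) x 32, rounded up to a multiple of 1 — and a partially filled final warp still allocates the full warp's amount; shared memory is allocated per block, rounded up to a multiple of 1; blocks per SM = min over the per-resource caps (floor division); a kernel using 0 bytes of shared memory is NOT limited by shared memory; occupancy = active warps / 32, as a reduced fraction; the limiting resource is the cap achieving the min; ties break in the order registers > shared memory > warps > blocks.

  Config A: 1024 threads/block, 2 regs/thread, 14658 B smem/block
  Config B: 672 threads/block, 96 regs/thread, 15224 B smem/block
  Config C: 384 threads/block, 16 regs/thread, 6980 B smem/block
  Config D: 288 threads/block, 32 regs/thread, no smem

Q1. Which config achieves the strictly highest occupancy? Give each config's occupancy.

occupancies: A 1, B 21/32, C 3/4, D 27/32

Answer: A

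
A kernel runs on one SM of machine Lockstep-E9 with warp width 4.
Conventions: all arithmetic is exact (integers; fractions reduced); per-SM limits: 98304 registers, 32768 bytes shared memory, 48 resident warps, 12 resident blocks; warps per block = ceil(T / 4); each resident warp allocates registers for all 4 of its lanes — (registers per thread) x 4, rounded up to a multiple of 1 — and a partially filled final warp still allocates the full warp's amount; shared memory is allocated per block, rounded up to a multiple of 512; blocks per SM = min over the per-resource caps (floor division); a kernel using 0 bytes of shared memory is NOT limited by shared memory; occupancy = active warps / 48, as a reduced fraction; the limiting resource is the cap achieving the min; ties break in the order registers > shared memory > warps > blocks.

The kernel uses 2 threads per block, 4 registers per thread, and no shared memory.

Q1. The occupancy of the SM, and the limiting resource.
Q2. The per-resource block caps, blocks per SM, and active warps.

Answer: occupancy 1/4, limited by blocks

registers: 6144 blocks
shared memory: no limit (kernel uses none)
warps: 48 blocks
blocks: 12 blocks

Answer: 12 blocks, 12 active warps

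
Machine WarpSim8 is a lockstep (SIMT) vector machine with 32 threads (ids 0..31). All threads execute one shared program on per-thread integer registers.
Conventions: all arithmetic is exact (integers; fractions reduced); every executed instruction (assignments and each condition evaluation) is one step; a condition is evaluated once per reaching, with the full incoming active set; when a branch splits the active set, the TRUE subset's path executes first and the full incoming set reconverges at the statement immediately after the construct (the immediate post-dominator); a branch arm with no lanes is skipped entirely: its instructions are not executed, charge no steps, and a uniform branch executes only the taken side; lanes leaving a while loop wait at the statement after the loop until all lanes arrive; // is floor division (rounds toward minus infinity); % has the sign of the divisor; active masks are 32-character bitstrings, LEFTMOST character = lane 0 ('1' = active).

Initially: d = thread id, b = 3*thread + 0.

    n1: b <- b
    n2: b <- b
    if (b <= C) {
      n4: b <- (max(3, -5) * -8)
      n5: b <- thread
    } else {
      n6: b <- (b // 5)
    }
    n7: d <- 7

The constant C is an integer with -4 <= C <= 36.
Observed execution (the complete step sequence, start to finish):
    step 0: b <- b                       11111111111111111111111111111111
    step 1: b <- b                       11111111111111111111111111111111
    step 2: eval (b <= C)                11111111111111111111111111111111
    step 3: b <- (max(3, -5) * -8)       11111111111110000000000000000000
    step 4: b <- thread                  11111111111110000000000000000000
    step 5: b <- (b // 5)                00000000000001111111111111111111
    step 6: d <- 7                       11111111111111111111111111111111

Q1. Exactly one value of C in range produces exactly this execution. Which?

Answer: C = 36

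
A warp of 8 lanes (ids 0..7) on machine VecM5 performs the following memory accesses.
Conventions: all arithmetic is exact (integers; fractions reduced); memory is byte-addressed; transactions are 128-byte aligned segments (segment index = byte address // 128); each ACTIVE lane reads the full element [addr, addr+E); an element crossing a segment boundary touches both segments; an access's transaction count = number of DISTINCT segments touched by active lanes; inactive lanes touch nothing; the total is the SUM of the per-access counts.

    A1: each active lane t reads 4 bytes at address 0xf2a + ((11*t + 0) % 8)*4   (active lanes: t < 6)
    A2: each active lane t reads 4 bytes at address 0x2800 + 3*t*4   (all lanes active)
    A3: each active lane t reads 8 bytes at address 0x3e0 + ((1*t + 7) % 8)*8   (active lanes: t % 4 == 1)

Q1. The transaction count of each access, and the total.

A1: 1 transaction
A2: 1 transaction
A3: 2 transactions

Answer: 1,1,2; total 4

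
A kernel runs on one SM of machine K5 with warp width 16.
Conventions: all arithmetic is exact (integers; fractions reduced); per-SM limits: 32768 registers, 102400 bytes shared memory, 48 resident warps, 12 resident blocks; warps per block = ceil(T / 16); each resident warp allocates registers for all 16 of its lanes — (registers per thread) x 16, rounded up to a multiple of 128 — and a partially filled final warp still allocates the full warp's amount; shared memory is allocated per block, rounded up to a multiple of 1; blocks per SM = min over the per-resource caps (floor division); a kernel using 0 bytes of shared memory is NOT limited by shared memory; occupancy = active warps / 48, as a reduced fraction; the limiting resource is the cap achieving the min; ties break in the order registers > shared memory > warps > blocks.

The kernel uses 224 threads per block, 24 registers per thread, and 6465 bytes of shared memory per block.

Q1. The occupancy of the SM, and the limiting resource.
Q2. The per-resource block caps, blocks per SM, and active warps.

Answer: occupancy 7/8, limited by warps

registers: 6 blocks
shared memory: 15 blocks
warps: 3 blocks
blocks: 12 blocks

Answer: 3 blocks, 42 active warps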